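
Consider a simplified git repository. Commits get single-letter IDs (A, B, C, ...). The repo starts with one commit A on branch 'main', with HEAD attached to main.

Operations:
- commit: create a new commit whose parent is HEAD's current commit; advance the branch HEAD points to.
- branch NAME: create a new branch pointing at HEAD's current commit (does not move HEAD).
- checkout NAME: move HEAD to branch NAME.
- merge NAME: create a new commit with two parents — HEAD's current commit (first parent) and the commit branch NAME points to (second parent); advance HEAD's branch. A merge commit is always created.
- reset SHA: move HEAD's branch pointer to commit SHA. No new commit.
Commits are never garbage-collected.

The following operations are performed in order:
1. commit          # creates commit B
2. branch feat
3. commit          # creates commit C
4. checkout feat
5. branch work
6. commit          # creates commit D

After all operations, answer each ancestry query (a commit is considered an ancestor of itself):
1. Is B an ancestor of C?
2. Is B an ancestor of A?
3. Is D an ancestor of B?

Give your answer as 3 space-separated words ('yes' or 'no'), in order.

After op 1 (commit): HEAD=main@B [main=B]
After op 2 (branch): HEAD=main@B [feat=B main=B]
After op 3 (commit): HEAD=main@C [feat=B main=C]
After op 4 (checkout): HEAD=feat@B [feat=B main=C]
After op 5 (branch): HEAD=feat@B [feat=B main=C work=B]
After op 6 (commit): HEAD=feat@D [feat=D main=C work=B]
ancestors(C) = {A,B,C}; B in? yes
ancestors(A) = {A}; B in? no
ancestors(B) = {A,B}; D in? no

Answer: yes no no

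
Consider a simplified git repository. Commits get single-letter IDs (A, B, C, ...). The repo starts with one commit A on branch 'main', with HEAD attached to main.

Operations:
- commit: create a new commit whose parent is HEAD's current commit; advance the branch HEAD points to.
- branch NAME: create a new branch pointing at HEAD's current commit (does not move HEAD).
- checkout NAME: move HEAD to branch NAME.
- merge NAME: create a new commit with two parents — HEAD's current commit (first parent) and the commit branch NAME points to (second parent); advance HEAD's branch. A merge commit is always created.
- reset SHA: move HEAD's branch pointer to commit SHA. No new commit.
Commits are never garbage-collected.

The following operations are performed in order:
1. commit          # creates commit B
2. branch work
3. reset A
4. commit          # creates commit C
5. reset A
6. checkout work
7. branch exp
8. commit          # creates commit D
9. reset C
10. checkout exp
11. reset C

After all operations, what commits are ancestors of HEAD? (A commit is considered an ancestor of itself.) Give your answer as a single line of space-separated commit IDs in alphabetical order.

After op 1 (commit): HEAD=main@B [main=B]
After op 2 (branch): HEAD=main@B [main=B work=B]
After op 3 (reset): HEAD=main@A [main=A work=B]
After op 4 (commit): HEAD=main@C [main=C work=B]
After op 5 (reset): HEAD=main@A [main=A work=B]
After op 6 (checkout): HEAD=work@B [main=A work=B]
After op 7 (branch): HEAD=work@B [exp=B main=A work=B]
After op 8 (commit): HEAD=work@D [exp=B main=A work=D]
After op 9 (reset): HEAD=work@C [exp=B main=A work=C]
After op 10 (checkout): HEAD=exp@B [exp=B main=A work=C]
After op 11 (reset): HEAD=exp@C [exp=C main=A work=C]

Answer: A C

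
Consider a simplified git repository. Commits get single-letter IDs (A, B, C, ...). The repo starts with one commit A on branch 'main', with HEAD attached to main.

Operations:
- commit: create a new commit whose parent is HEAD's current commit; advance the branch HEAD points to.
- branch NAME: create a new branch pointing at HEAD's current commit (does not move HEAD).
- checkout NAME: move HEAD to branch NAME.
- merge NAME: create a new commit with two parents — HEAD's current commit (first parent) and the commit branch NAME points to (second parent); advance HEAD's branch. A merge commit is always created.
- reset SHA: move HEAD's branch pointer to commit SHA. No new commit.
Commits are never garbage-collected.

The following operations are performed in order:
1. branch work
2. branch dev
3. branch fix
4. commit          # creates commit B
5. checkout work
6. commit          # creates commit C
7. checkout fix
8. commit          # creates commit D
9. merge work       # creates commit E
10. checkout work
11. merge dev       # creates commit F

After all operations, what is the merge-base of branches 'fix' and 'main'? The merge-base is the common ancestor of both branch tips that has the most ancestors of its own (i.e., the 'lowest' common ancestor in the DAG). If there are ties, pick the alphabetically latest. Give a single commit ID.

Answer: A

Derivation:
After op 1 (branch): HEAD=main@A [main=A work=A]
After op 2 (branch): HEAD=main@A [dev=A main=A work=A]
After op 3 (branch): HEAD=main@A [dev=A fix=A main=A work=A]
After op 4 (commit): HEAD=main@B [dev=A fix=A main=B work=A]
After op 5 (checkout): HEAD=work@A [dev=A fix=A main=B work=A]
After op 6 (commit): HEAD=work@C [dev=A fix=A main=B work=C]
After op 7 (checkout): HEAD=fix@A [dev=A fix=A main=B work=C]
After op 8 (commit): HEAD=fix@D [dev=A fix=D main=B work=C]
After op 9 (merge): HEAD=fix@E [dev=A fix=E main=B work=C]
After op 10 (checkout): HEAD=work@C [dev=A fix=E main=B work=C]
After op 11 (merge): HEAD=work@F [dev=A fix=E main=B work=F]
ancestors(fix=E): ['A', 'C', 'D', 'E']
ancestors(main=B): ['A', 'B']
common: ['A']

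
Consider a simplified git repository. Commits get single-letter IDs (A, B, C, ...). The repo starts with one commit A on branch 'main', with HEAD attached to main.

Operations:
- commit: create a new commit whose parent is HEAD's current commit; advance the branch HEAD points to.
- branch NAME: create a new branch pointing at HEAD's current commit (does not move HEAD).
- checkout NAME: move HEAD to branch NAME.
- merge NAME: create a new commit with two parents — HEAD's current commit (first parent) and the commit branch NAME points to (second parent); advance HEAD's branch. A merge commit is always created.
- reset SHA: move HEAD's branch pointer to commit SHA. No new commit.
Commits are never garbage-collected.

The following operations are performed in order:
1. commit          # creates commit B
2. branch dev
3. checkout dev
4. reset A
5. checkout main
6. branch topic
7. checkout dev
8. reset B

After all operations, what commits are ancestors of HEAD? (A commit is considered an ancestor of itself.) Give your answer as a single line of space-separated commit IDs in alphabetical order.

Answer: A B

Derivation:
After op 1 (commit): HEAD=main@B [main=B]
After op 2 (branch): HEAD=main@B [dev=B main=B]
After op 3 (checkout): HEAD=dev@B [dev=B main=B]
After op 4 (reset): HEAD=dev@A [dev=A main=B]
After op 5 (checkout): HEAD=main@B [dev=A main=B]
After op 6 (branch): HEAD=main@B [dev=A main=B topic=B]
After op 7 (checkout): HEAD=dev@A [dev=A main=B topic=B]
After op 8 (reset): HEAD=dev@B [dev=B main=B topic=B]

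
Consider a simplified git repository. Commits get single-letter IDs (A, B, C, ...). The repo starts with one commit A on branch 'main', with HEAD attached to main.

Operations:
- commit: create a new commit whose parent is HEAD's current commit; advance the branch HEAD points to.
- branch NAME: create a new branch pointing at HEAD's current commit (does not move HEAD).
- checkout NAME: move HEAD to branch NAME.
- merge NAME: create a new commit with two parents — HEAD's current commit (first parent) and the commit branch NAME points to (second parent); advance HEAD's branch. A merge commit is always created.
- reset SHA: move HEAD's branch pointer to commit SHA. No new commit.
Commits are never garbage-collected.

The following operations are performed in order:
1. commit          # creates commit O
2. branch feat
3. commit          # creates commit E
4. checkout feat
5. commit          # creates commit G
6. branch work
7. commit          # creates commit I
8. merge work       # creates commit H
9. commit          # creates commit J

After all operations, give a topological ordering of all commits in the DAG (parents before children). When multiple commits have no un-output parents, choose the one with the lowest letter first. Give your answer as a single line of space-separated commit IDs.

After op 1 (commit): HEAD=main@O [main=O]
After op 2 (branch): HEAD=main@O [feat=O main=O]
After op 3 (commit): HEAD=main@E [feat=O main=E]
After op 4 (checkout): HEAD=feat@O [feat=O main=E]
After op 5 (commit): HEAD=feat@G [feat=G main=E]
After op 6 (branch): HEAD=feat@G [feat=G main=E work=G]
After op 7 (commit): HEAD=feat@I [feat=I main=E work=G]
After op 8 (merge): HEAD=feat@H [feat=H main=E work=G]
After op 9 (commit): HEAD=feat@J [feat=J main=E work=G]
commit A: parents=[]
commit E: parents=['O']
commit G: parents=['O']
commit H: parents=['I', 'G']
commit I: parents=['G']
commit J: parents=['H']
commit O: parents=['A']

Answer: A O E G I H J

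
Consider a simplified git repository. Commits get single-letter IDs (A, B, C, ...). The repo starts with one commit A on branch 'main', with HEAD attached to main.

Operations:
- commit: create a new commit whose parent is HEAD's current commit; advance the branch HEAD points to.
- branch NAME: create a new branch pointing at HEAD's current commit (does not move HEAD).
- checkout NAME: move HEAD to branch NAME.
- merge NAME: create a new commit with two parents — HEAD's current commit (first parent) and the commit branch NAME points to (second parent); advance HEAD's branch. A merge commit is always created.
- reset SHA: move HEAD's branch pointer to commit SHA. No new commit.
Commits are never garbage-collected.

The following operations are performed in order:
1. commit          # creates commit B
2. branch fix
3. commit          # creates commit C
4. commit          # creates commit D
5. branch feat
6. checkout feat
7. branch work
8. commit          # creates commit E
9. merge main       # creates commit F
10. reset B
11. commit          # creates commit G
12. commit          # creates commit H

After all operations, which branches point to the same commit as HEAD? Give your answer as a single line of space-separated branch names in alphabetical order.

Answer: feat

Derivation:
After op 1 (commit): HEAD=main@B [main=B]
After op 2 (branch): HEAD=main@B [fix=B main=B]
After op 3 (commit): HEAD=main@C [fix=B main=C]
After op 4 (commit): HEAD=main@D [fix=B main=D]
After op 5 (branch): HEAD=main@D [feat=D fix=B main=D]
After op 6 (checkout): HEAD=feat@D [feat=D fix=B main=D]
After op 7 (branch): HEAD=feat@D [feat=D fix=B main=D work=D]
After op 8 (commit): HEAD=feat@E [feat=E fix=B main=D work=D]
After op 9 (merge): HEAD=feat@F [feat=F fix=B main=D work=D]
After op 10 (reset): HEAD=feat@B [feat=B fix=B main=D work=D]
After op 11 (commit): HEAD=feat@G [feat=G fix=B main=D work=D]
After op 12 (commit): HEAD=feat@H [feat=H fix=B main=D work=D]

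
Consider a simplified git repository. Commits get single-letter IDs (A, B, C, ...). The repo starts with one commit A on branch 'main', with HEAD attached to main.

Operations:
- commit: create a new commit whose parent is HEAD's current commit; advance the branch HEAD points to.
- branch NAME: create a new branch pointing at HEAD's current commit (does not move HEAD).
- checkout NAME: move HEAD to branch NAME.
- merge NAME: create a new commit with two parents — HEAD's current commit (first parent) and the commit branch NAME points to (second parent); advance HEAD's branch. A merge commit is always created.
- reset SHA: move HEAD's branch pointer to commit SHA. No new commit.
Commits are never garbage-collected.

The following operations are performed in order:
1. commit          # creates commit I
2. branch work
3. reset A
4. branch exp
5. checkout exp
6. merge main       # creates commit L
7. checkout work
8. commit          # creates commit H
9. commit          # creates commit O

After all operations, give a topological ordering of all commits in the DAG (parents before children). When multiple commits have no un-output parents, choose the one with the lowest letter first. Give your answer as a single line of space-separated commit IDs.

After op 1 (commit): HEAD=main@I [main=I]
After op 2 (branch): HEAD=main@I [main=I work=I]
After op 3 (reset): HEAD=main@A [main=A work=I]
After op 4 (branch): HEAD=main@A [exp=A main=A work=I]
After op 5 (checkout): HEAD=exp@A [exp=A main=A work=I]
After op 6 (merge): HEAD=exp@L [exp=L main=A work=I]
After op 7 (checkout): HEAD=work@I [exp=L main=A work=I]
After op 8 (commit): HEAD=work@H [exp=L main=A work=H]
After op 9 (commit): HEAD=work@O [exp=L main=A work=O]
commit A: parents=[]
commit H: parents=['I']
commit I: parents=['A']
commit L: parents=['A', 'A']
commit O: parents=['H']

Answer: A I H L O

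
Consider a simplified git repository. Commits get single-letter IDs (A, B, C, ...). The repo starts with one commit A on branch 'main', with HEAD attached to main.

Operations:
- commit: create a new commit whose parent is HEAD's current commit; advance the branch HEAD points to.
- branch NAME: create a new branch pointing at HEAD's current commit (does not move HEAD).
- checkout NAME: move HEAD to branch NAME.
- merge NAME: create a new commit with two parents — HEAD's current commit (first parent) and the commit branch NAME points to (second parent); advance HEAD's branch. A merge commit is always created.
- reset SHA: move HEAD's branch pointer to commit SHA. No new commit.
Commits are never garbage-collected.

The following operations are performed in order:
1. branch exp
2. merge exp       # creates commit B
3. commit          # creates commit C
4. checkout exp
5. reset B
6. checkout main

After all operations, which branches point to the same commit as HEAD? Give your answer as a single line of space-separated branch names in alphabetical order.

After op 1 (branch): HEAD=main@A [exp=A main=A]
After op 2 (merge): HEAD=main@B [exp=A main=B]
After op 3 (commit): HEAD=main@C [exp=A main=C]
After op 4 (checkout): HEAD=exp@A [exp=A main=C]
After op 5 (reset): HEAD=exp@B [exp=B main=C]
After op 6 (checkout): HEAD=main@C [exp=B main=C]

Answer: main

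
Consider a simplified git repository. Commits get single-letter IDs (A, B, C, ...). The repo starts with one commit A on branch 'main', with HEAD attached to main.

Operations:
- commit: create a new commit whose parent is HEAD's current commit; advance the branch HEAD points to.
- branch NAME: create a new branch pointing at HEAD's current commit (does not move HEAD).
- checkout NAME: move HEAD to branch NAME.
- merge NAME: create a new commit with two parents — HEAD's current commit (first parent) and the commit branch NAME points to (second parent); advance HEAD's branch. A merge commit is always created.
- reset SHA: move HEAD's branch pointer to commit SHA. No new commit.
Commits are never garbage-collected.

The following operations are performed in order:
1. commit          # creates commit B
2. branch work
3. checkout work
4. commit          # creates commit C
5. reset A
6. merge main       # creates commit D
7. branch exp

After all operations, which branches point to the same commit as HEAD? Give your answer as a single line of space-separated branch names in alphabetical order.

After op 1 (commit): HEAD=main@B [main=B]
After op 2 (branch): HEAD=main@B [main=B work=B]
After op 3 (checkout): HEAD=work@B [main=B work=B]
After op 4 (commit): HEAD=work@C [main=B work=C]
After op 5 (reset): HEAD=work@A [main=B work=A]
After op 6 (merge): HEAD=work@D [main=B work=D]
After op 7 (branch): HEAD=work@D [exp=D main=B work=D]

Answer: exp work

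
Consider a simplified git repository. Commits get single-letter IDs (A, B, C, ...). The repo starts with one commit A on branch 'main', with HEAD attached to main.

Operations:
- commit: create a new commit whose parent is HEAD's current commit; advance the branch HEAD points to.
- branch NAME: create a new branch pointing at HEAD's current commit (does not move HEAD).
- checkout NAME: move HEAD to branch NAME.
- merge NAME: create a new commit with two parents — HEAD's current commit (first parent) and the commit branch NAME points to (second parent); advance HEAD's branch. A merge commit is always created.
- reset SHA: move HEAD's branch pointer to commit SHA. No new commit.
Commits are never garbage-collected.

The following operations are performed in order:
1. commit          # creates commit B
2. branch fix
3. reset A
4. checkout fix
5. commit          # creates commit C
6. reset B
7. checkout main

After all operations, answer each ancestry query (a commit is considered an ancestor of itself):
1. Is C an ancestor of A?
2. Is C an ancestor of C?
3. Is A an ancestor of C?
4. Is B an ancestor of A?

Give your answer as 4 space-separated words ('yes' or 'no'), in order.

Answer: no yes yes no

Derivation:
After op 1 (commit): HEAD=main@B [main=B]
After op 2 (branch): HEAD=main@B [fix=B main=B]
After op 3 (reset): HEAD=main@A [fix=B main=A]
After op 4 (checkout): HEAD=fix@B [fix=B main=A]
After op 5 (commit): HEAD=fix@C [fix=C main=A]
After op 6 (reset): HEAD=fix@B [fix=B main=A]
After op 7 (checkout): HEAD=main@A [fix=B main=A]
ancestors(A) = {A}; C in? no
ancestors(C) = {A,B,C}; C in? yes
ancestors(C) = {A,B,C}; A in? yes
ancestors(A) = {A}; B in? no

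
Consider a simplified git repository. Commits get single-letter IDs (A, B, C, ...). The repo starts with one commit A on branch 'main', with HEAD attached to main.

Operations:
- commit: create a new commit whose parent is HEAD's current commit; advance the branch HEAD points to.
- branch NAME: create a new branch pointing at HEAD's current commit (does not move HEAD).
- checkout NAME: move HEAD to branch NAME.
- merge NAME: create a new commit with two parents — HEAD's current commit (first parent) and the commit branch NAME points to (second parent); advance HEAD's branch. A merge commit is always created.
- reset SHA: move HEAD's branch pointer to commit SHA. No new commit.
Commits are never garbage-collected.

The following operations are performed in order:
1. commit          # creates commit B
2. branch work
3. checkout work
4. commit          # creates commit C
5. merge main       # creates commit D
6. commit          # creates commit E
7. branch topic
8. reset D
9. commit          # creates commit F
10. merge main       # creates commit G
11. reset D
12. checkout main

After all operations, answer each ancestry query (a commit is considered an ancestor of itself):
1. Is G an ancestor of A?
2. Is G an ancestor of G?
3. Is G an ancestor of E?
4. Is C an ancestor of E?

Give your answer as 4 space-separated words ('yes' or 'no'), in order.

After op 1 (commit): HEAD=main@B [main=B]
After op 2 (branch): HEAD=main@B [main=B work=B]
After op 3 (checkout): HEAD=work@B [main=B work=B]
After op 4 (commit): HEAD=work@C [main=B work=C]
After op 5 (merge): HEAD=work@D [main=B work=D]
After op 6 (commit): HEAD=work@E [main=B work=E]
After op 7 (branch): HEAD=work@E [main=B topic=E work=E]
After op 8 (reset): HEAD=work@D [main=B topic=E work=D]
After op 9 (commit): HEAD=work@F [main=B topic=E work=F]
After op 10 (merge): HEAD=work@G [main=B topic=E work=G]
After op 11 (reset): HEAD=work@D [main=B topic=E work=D]
After op 12 (checkout): HEAD=main@B [main=B topic=E work=D]
ancestors(A) = {A}; G in? no
ancestors(G) = {A,B,C,D,F,G}; G in? yes
ancestors(E) = {A,B,C,D,E}; G in? no
ancestors(E) = {A,B,C,D,E}; C in? yes

Answer: no yes no yes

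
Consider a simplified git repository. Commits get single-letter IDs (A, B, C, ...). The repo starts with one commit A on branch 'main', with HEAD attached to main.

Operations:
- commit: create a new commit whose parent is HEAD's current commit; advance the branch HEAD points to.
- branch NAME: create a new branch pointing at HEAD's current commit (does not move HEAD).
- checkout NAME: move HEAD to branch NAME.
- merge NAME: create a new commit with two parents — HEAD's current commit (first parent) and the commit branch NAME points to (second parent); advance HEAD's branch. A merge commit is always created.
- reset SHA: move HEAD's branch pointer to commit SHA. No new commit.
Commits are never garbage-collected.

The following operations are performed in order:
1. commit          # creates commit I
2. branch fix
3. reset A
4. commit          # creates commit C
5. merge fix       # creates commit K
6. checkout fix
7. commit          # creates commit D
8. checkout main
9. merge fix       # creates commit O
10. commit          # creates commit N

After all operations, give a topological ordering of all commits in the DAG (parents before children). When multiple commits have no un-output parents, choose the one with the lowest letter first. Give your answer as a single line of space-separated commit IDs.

Answer: A C I D K O N

Derivation:
After op 1 (commit): HEAD=main@I [main=I]
After op 2 (branch): HEAD=main@I [fix=I main=I]
After op 3 (reset): HEAD=main@A [fix=I main=A]
After op 4 (commit): HEAD=main@C [fix=I main=C]
After op 5 (merge): HEAD=main@K [fix=I main=K]
After op 6 (checkout): HEAD=fix@I [fix=I main=K]
After op 7 (commit): HEAD=fix@D [fix=D main=K]
After op 8 (checkout): HEAD=main@K [fix=D main=K]
After op 9 (merge): HEAD=main@O [fix=D main=O]
After op 10 (commit): HEAD=main@N [fix=D main=N]
commit A: parents=[]
commit C: parents=['A']
commit D: parents=['I']
commit I: parents=['A']
commit K: parents=['C', 'I']
commit N: parents=['O']
commit O: parents=['K', 'D']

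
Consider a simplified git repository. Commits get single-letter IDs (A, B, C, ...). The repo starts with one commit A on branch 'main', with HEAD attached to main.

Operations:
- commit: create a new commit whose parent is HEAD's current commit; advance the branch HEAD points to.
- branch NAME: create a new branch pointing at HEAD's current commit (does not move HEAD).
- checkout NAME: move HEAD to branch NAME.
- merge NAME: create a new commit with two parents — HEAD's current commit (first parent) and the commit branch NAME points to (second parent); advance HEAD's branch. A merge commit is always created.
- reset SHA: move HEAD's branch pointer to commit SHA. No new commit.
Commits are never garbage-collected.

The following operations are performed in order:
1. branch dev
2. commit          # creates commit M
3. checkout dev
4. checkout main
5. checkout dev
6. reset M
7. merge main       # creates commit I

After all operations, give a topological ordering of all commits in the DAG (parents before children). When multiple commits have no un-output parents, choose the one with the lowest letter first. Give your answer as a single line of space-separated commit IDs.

After op 1 (branch): HEAD=main@A [dev=A main=A]
After op 2 (commit): HEAD=main@M [dev=A main=M]
After op 3 (checkout): HEAD=dev@A [dev=A main=M]
After op 4 (checkout): HEAD=main@M [dev=A main=M]
After op 5 (checkout): HEAD=dev@A [dev=A main=M]
After op 6 (reset): HEAD=dev@M [dev=M main=M]
After op 7 (merge): HEAD=dev@I [dev=I main=M]
commit A: parents=[]
commit I: parents=['M', 'M']
commit M: parents=['A']

Answer: A M I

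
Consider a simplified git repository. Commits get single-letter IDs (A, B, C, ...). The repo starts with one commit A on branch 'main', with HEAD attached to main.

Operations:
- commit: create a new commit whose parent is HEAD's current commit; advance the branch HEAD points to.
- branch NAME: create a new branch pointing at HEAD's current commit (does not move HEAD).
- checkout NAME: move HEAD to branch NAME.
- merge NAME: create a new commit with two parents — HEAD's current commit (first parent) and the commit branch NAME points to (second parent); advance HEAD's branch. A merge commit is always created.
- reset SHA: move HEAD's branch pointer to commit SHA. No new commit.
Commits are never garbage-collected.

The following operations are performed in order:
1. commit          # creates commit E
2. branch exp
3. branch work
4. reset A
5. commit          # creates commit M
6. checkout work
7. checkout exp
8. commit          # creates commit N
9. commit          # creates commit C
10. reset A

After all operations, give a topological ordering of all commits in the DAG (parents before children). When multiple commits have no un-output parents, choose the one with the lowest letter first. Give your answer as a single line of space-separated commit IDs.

After op 1 (commit): HEAD=main@E [main=E]
After op 2 (branch): HEAD=main@E [exp=E main=E]
After op 3 (branch): HEAD=main@E [exp=E main=E work=E]
After op 4 (reset): HEAD=main@A [exp=E main=A work=E]
After op 5 (commit): HEAD=main@M [exp=E main=M work=E]
After op 6 (checkout): HEAD=work@E [exp=E main=M work=E]
After op 7 (checkout): HEAD=exp@E [exp=E main=M work=E]
After op 8 (commit): HEAD=exp@N [exp=N main=M work=E]
After op 9 (commit): HEAD=exp@C [exp=C main=M work=E]
After op 10 (reset): HEAD=exp@A [exp=A main=M work=E]
commit A: parents=[]
commit C: parents=['N']
commit E: parents=['A']
commit M: parents=['A']
commit N: parents=['E']

Answer: A E M N C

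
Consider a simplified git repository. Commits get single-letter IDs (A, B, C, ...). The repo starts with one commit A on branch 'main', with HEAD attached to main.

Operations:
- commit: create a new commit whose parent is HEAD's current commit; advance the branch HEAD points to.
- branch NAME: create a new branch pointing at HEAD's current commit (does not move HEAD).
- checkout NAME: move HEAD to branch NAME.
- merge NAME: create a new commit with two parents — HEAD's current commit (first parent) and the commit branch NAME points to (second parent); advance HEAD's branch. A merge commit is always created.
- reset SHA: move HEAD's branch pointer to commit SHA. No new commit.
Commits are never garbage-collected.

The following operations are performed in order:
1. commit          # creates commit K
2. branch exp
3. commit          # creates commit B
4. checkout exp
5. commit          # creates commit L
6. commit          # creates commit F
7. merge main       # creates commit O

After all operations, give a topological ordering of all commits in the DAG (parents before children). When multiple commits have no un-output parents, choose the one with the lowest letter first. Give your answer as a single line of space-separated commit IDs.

After op 1 (commit): HEAD=main@K [main=K]
After op 2 (branch): HEAD=main@K [exp=K main=K]
After op 3 (commit): HEAD=main@B [exp=K main=B]
After op 4 (checkout): HEAD=exp@K [exp=K main=B]
After op 5 (commit): HEAD=exp@L [exp=L main=B]
After op 6 (commit): HEAD=exp@F [exp=F main=B]
After op 7 (merge): HEAD=exp@O [exp=O main=B]
commit A: parents=[]
commit B: parents=['K']
commit F: parents=['L']
commit K: parents=['A']
commit L: parents=['K']
commit O: parents=['F', 'B']

Answer: A K B L F O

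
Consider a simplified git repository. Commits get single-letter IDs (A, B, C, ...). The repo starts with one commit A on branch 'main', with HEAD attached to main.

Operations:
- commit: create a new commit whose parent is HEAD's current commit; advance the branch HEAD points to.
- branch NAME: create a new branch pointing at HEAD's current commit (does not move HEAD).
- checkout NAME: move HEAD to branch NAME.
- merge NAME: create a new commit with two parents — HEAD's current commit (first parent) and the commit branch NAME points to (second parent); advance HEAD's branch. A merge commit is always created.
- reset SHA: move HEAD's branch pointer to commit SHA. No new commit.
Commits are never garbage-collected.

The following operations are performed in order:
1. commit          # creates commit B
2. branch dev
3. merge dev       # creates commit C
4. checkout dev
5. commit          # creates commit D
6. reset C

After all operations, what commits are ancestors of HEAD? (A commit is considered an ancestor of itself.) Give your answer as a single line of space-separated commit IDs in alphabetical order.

After op 1 (commit): HEAD=main@B [main=B]
After op 2 (branch): HEAD=main@B [dev=B main=B]
After op 3 (merge): HEAD=main@C [dev=B main=C]
After op 4 (checkout): HEAD=dev@B [dev=B main=C]
After op 5 (commit): HEAD=dev@D [dev=D main=C]
After op 6 (reset): HEAD=dev@C [dev=C main=C]

Answer: A B C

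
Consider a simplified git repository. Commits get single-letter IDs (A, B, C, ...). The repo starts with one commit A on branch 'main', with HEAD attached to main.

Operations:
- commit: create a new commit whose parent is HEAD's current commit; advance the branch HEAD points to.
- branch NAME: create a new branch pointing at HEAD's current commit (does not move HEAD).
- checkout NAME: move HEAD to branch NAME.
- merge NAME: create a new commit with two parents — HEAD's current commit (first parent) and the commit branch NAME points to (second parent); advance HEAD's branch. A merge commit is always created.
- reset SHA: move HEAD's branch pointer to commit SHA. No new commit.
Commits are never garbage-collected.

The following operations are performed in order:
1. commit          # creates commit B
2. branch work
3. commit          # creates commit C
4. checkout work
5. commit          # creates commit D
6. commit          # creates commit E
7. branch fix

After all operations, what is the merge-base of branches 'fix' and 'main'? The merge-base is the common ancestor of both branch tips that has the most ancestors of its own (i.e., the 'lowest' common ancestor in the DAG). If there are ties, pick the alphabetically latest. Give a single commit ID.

After op 1 (commit): HEAD=main@B [main=B]
After op 2 (branch): HEAD=main@B [main=B work=B]
After op 3 (commit): HEAD=main@C [main=C work=B]
After op 4 (checkout): HEAD=work@B [main=C work=B]
After op 5 (commit): HEAD=work@D [main=C work=D]
After op 6 (commit): HEAD=work@E [main=C work=E]
After op 7 (branch): HEAD=work@E [fix=E main=C work=E]
ancestors(fix=E): ['A', 'B', 'D', 'E']
ancestors(main=C): ['A', 'B', 'C']
common: ['A', 'B']

Answer: B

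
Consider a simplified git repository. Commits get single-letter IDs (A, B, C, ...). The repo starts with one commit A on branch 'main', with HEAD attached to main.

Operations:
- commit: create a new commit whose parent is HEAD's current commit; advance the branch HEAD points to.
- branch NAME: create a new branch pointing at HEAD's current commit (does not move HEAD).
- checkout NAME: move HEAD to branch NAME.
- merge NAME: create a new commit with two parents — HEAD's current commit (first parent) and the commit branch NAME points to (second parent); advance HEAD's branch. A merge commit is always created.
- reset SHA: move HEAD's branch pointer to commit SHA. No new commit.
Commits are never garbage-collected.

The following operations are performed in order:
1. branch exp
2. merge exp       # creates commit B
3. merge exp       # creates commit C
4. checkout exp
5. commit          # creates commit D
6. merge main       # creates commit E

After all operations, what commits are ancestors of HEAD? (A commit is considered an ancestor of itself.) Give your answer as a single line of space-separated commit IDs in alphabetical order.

Answer: A B C D E

Derivation:
After op 1 (branch): HEAD=main@A [exp=A main=A]
After op 2 (merge): HEAD=main@B [exp=A main=B]
After op 3 (merge): HEAD=main@C [exp=A main=C]
After op 4 (checkout): HEAD=exp@A [exp=A main=C]
After op 5 (commit): HEAD=exp@D [exp=D main=C]
After op 6 (merge): HEAD=exp@E [exp=E main=C]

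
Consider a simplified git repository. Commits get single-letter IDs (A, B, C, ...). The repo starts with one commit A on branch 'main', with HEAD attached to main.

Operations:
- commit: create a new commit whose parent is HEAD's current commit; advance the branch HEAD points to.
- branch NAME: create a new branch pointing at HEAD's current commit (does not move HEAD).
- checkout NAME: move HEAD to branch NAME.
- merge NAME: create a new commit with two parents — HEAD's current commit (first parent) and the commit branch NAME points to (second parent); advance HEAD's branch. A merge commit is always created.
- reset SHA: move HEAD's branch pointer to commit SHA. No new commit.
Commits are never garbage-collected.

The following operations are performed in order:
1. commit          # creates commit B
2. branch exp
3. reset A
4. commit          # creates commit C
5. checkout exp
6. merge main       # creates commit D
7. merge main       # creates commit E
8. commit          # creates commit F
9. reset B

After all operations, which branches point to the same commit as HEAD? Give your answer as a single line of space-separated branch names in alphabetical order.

Answer: exp

Derivation:
After op 1 (commit): HEAD=main@B [main=B]
After op 2 (branch): HEAD=main@B [exp=B main=B]
After op 3 (reset): HEAD=main@A [exp=B main=A]
After op 4 (commit): HEAD=main@C [exp=B main=C]
After op 5 (checkout): HEAD=exp@B [exp=B main=C]
After op 6 (merge): HEAD=exp@D [exp=D main=C]
After op 7 (merge): HEAD=exp@E [exp=E main=C]
After op 8 (commit): HEAD=exp@F [exp=F main=C]
After op 9 (reset): HEAD=exp@B [exp=B main=C]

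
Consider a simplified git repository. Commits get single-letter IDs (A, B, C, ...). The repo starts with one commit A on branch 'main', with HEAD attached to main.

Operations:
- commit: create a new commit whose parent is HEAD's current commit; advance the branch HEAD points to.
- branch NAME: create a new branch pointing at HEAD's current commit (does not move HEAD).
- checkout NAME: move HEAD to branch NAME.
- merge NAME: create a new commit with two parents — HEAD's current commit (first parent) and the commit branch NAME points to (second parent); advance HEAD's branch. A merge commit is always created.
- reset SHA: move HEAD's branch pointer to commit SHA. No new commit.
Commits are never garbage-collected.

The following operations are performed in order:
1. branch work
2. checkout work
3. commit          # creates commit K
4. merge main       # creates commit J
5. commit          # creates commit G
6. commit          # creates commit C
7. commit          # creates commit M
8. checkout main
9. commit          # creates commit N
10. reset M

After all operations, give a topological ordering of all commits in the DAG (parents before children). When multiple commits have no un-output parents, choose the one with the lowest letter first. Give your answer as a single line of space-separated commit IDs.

Answer: A K J G C M N

Derivation:
After op 1 (branch): HEAD=main@A [main=A work=A]
After op 2 (checkout): HEAD=work@A [main=A work=A]
After op 3 (commit): HEAD=work@K [main=A work=K]
After op 4 (merge): HEAD=work@J [main=A work=J]
After op 5 (commit): HEAD=work@G [main=A work=G]
After op 6 (commit): HEAD=work@C [main=A work=C]
After op 7 (commit): HEAD=work@M [main=A work=M]
After op 8 (checkout): HEAD=main@A [main=A work=M]
After op 9 (commit): HEAD=main@N [main=N work=M]
After op 10 (reset): HEAD=main@M [main=M work=M]
commit A: parents=[]
commit C: parents=['G']
commit G: parents=['J']
commit J: parents=['K', 'A']
commit K: parents=['A']
commit M: parents=['C']
commit N: parents=['A']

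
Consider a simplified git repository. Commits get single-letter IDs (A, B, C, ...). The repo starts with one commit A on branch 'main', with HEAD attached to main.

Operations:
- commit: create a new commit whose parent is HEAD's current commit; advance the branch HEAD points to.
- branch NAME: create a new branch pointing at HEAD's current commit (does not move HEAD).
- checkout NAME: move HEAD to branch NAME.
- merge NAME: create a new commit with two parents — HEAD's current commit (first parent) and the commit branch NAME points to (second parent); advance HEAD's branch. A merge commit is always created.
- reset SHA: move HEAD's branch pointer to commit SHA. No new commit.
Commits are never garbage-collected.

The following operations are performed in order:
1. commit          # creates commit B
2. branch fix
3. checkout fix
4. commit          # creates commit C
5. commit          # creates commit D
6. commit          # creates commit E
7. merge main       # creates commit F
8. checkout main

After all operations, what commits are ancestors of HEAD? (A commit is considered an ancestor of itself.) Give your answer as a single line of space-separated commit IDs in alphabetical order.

After op 1 (commit): HEAD=main@B [main=B]
After op 2 (branch): HEAD=main@B [fix=B main=B]
After op 3 (checkout): HEAD=fix@B [fix=B main=B]
After op 4 (commit): HEAD=fix@C [fix=C main=B]
After op 5 (commit): HEAD=fix@D [fix=D main=B]
After op 6 (commit): HEAD=fix@E [fix=E main=B]
After op 7 (merge): HEAD=fix@F [fix=F main=B]
After op 8 (checkout): HEAD=main@B [fix=F main=B]

Answer: A B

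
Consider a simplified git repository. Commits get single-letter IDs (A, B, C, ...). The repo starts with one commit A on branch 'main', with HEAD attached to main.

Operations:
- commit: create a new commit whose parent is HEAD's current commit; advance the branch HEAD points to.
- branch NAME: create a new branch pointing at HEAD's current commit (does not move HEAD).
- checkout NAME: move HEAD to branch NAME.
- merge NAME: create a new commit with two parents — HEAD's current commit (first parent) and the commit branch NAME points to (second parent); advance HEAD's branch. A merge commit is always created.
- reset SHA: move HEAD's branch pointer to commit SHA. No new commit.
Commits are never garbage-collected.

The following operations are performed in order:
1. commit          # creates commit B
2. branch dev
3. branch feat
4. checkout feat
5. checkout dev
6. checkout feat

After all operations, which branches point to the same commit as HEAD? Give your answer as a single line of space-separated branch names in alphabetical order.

Answer: dev feat main

Derivation:
After op 1 (commit): HEAD=main@B [main=B]
After op 2 (branch): HEAD=main@B [dev=B main=B]
After op 3 (branch): HEAD=main@B [dev=B feat=B main=B]
After op 4 (checkout): HEAD=feat@B [dev=B feat=B main=B]
After op 5 (checkout): HEAD=dev@B [dev=B feat=B main=B]
After op 6 (checkout): HEAD=feat@B [dev=B feat=B main=B]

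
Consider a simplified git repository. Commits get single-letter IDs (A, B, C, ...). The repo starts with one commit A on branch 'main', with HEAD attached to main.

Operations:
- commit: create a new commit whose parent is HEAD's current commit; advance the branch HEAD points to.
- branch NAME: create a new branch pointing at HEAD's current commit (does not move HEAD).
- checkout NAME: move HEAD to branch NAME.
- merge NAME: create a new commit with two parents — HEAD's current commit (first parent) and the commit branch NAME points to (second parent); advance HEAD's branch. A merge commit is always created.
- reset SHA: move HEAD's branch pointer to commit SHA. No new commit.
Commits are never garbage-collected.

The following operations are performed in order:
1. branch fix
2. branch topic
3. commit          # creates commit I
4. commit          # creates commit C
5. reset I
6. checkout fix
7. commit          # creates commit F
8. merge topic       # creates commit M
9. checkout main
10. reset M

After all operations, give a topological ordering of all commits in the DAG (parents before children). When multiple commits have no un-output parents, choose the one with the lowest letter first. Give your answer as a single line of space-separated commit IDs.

After op 1 (branch): HEAD=main@A [fix=A main=A]
After op 2 (branch): HEAD=main@A [fix=A main=A topic=A]
After op 3 (commit): HEAD=main@I [fix=A main=I topic=A]
After op 4 (commit): HEAD=main@C [fix=A main=C topic=A]
After op 5 (reset): HEAD=main@I [fix=A main=I topic=A]
After op 6 (checkout): HEAD=fix@A [fix=A main=I topic=A]
After op 7 (commit): HEAD=fix@F [fix=F main=I topic=A]
After op 8 (merge): HEAD=fix@M [fix=M main=I topic=A]
After op 9 (checkout): HEAD=main@I [fix=M main=I topic=A]
After op 10 (reset): HEAD=main@M [fix=M main=M topic=A]
commit A: parents=[]
commit C: parents=['I']
commit F: parents=['A']
commit I: parents=['A']
commit M: parents=['F', 'A']

Answer: A F I C M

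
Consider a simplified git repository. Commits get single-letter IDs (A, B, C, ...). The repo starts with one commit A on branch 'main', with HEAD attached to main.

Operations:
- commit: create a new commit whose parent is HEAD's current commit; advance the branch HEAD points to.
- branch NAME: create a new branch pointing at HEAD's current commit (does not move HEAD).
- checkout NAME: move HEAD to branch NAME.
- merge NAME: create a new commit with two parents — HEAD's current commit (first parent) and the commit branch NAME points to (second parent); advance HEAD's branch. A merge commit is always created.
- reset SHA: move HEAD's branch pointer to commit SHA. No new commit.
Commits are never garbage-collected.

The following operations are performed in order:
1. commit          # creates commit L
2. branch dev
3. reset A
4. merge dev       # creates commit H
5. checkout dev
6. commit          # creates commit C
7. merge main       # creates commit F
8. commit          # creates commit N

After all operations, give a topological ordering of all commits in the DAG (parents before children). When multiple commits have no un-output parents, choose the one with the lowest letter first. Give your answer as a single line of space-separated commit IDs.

After op 1 (commit): HEAD=main@L [main=L]
After op 2 (branch): HEAD=main@L [dev=L main=L]
After op 3 (reset): HEAD=main@A [dev=L main=A]
After op 4 (merge): HEAD=main@H [dev=L main=H]
After op 5 (checkout): HEAD=dev@L [dev=L main=H]
After op 6 (commit): HEAD=dev@C [dev=C main=H]
After op 7 (merge): HEAD=dev@F [dev=F main=H]
After op 8 (commit): HEAD=dev@N [dev=N main=H]
commit A: parents=[]
commit C: parents=['L']
commit F: parents=['C', 'H']
commit H: parents=['A', 'L']
commit L: parents=['A']
commit N: parents=['F']

Answer: A L C H F N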